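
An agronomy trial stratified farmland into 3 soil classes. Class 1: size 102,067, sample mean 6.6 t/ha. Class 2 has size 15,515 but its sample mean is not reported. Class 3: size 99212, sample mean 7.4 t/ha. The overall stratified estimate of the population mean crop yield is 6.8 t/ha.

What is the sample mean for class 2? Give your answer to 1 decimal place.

N = 102067 + 15515 + 99212 = 216794.
Overall total = μ·N = 6.8·216794 = 1474199.2.
Subtract the known strata: 102067·6.6 + 99212·7.4 = 1407811.
Remaining total for class 2: 1474199.2 − 1407811 = 66388.2.
Divide by its size: 66388.2 / 15515 = 4.279... → 4.3.

4.3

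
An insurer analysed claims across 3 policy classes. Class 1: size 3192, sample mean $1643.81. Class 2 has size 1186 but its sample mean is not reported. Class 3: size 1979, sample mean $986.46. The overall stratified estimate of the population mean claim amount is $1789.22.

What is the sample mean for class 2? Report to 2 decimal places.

Σ Nₕx̄ₕ = N·μ, so 1186·x̄_2 = 6357·1789.22 − (3192·1643.81 + 1979·986.46).
= 11374071.54 − 7199245.86 = 4174825.68.
x̄_2 = 4174825.68 / 1186 = 3520.0891... → 3520.09.

3520.09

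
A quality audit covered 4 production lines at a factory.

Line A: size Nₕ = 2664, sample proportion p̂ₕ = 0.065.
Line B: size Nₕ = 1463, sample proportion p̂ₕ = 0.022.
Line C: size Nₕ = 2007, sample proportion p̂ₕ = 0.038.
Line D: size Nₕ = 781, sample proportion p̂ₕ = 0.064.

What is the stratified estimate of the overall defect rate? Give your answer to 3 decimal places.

Wₕ = Nₕ/N with N = 6915: 0.3852, 0.2116, 0.2902, 0.1129.
p̂_st = 0.3852·0.065 + 0.2116·0.022 + 0.2902·0.038 + 0.1129·0.064 ≈ 0.04795... → 0.048.

0.048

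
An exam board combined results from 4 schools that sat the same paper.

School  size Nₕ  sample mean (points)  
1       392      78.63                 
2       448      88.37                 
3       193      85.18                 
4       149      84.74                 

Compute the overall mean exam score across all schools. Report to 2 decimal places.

84.16

N = 392 + 448 + 193 + 149 = 1182.
Weight each subgroup mean by Nₕ/N and sum.
Σ Nₕx̄ₕ = 392·78.63 + 448·88.37 + 193·85.18 + 149·84.74 = 30822.96 + 39589.76 + 16439.74 + 12626.26 = 99478.72.
Divide by N: 99478.72 / 1182 = 84.1614... → 84.16.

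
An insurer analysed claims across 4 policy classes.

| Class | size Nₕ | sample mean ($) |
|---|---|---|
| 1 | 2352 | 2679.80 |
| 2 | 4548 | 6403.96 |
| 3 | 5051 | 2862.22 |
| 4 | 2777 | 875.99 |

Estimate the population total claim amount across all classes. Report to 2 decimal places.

1: 2352·2679.80 = 6302889.6
2: 4548·6403.96 = 29125210.08
3: 5051·2862.22 = 14457073.22
4: 2777·875.99 = 2432624.23
τ̂ = Σ Nₕx̄ₕ = 52317797.13.

52317797.13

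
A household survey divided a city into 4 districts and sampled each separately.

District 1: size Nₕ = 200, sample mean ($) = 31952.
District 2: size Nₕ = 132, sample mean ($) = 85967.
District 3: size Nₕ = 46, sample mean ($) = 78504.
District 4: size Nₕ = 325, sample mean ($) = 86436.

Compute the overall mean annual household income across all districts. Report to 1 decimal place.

70328.5

N = 200 + 132 + 46 + 325 = 703.
Weight each subgroup mean by Nₕ/N and sum.
Σ Nₕx̄ₕ = 200·31952 + 132·85967 + 46·78504 + 325·86436 = 6390400 + 11347644 + 3611184 + 28091700 = 49440928.
Divide by N: 49440928 / 703 = 70328.489... → 70328.5.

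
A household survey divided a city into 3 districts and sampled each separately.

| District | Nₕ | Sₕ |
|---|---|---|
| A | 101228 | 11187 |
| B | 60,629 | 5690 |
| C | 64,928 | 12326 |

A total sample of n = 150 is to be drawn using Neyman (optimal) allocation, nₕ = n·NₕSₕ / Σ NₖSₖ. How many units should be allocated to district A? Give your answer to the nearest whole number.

75

A: NₕSₕ = 101228·11187 = 1132437636
B: NₕSₕ = 60629·5690 = 344979010
C: NₕSₕ = 64928·12326 = 800302528
Σ NₕSₕ = 2277719174.
n_A = 150·1132437636/2277719174 = 74.577... → 75.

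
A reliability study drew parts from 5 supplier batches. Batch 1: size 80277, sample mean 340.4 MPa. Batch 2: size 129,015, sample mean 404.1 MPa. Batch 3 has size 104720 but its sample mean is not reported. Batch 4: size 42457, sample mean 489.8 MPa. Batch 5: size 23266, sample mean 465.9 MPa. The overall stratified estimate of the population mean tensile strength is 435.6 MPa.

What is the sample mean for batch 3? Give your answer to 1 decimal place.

N = 80277 + 129015 + 104720 + 42457 + 23266 = 379735.
Overall total = μ·N = 435.6·379735 = 165412566.
Subtract the known strata: 80277·340.4 + 129015·404.1 + 42457·489.8 + 23266·465.9 = 111096320.3.
Remaining total for batch 3: 165412566 − 111096320.3 = 54316245.7.
Divide by its size: 54316245.7 / 104720 = 518.681... → 518.7.

518.7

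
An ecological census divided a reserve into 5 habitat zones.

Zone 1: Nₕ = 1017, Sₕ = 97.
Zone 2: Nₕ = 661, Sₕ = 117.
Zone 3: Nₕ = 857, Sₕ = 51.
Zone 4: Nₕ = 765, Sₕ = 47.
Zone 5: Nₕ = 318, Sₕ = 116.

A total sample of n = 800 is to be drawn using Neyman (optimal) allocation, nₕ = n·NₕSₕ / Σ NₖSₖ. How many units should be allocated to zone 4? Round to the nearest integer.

1: NₕSₕ = 1017·97 = 98649
2: NₕSₕ = 661·117 = 77337
3: NₕSₕ = 857·51 = 43707
4: NₕSₕ = 765·47 = 35955
5: NₕSₕ = 318·116 = 36888
Σ NₕSₕ = 292536.
n_4 = 800·35955/292536 = 98.326... → 98.

98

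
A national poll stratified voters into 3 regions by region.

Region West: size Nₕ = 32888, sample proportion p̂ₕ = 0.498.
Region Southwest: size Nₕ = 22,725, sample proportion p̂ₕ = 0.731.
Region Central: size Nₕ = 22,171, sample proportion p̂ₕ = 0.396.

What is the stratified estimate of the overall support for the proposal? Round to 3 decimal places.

Wₕ = Nₕ/N with N = 77784: 0.4228, 0.2922, 0.2850.
p̂_st = 0.4228·0.498 + 0.2922·0.731 + 0.2850·0.396 ≈ 0.53700... → 0.537.

0.537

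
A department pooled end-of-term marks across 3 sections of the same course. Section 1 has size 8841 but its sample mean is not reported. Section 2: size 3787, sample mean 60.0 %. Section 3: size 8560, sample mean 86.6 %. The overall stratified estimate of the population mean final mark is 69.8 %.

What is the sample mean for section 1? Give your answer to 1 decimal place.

N = 8841 + 3787 + 8560 = 21188.
Overall total = μ·N = 69.8·21188 = 1478922.4.
Subtract the known strata: 3787·60.0 + 8560·86.6 = 968516.
Remaining total for section 1: 1478922.4 − 968516 = 510406.4.
Divide by its size: 510406.4 / 8841 = 57.732... → 57.7.

57.7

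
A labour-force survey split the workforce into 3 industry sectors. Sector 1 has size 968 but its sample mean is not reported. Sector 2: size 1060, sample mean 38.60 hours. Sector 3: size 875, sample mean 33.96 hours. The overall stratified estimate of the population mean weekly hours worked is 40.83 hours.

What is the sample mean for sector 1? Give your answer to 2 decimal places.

N = 968 + 1060 + 875 = 2903.
Overall total = μ·N = 40.83·2903 = 118529.49.
Subtract the known strata: 1060·38.60 + 875·33.96 = 70631.
Remaining total for sector 1: 118529.49 − 70631 = 47898.49.
Divide by its size: 47898.49 / 968 = 49.4819... → 49.48.

49.48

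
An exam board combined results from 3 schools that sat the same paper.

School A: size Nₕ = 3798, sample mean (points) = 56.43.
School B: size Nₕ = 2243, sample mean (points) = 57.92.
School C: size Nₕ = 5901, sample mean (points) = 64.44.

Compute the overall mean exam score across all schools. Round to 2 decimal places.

60.67

x̄_st = (Σ Nₕx̄ₕ) / (Σ Nₕ) = (3798·56.43 + 2243·57.92 + 5901·64.44) / 11942
= 724496.14 / 11942 = 60.6679... → 60.67.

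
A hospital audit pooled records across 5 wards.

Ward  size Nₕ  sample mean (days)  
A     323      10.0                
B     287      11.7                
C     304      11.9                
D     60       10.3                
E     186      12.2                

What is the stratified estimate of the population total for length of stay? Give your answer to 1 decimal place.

A: 323·10.0 = 3230
B: 287·11.7 = 3357.9
C: 304·11.9 = 3617.6
D: 60·10.3 = 618
E: 186·12.2 = 2269.2
τ̂ = Σ Nₕx̄ₕ = 13092.7.

13092.7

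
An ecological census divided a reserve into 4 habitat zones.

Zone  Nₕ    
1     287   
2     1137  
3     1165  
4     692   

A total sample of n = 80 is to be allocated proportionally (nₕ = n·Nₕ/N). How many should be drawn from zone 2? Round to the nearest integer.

28

Share of zone 2 = 1137/3281 = 0.34654.
Allocate 80 × 0.34654 = 27.723... → 28.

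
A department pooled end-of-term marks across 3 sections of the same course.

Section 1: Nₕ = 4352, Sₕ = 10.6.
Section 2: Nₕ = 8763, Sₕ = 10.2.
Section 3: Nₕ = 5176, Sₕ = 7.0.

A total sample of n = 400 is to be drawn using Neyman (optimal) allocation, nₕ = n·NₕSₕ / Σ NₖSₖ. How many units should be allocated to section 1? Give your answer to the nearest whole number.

107

Σ NₕSₕ = 4352·10.6 + 8763·10.2 + 5176·7.0 = 171745.8.
Share for 1: 46131.2/171745.8 = 0.26860.
n_1 = 400 × 0.26860 = 107.441... → 107.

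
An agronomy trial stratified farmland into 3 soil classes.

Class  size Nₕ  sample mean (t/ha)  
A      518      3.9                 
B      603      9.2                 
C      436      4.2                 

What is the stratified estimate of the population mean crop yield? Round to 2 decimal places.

6.04

N = 1557; weights Wₕ = Nₕ/N = (0.3327, 0.3873, 0.2800).
x̄_st = Σ Wₕ·x̄ₕ = 0.3327·3.9 + 0.3873·9.2 + 0.2800·4.2 ≈ 6.0366...
→ 6.04.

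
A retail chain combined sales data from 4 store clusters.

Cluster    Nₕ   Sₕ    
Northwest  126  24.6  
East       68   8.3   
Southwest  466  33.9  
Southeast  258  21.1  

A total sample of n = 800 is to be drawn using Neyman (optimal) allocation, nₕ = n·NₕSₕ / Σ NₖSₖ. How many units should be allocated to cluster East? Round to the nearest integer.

18

Northwest: NₕSₕ = 126·24.6 = 3099.6
East: NₕSₕ = 68·8.3 = 564.4
Southwest: NₕSₕ = 466·33.9 = 15797.4
Southeast: NₕSₕ = 258·21.1 = 5443.8
Σ NₕSₕ = 24905.2.
n_East = 800·564.4/24905.2 = 18.130... → 18.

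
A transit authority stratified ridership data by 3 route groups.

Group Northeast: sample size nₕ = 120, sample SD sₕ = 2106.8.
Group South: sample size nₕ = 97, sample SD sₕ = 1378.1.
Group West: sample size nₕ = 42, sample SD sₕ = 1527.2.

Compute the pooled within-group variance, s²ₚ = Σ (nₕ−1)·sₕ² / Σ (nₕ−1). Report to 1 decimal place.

Northeast: (120−1)·2106.8² = 119·4438606.24 = 528194142.56
South: (97−1)·1378.1² = 96·1899159.61 = 182319322.56
West: (42−1)·1527.2² = 41·2332339.84 = 95625933.44
Numerator = 806139398.56; denominator = Σ(nₕ−1) = 256.
s²ₚ = 806139398.56/256 = 3148982.026... → 3148982.0.

3148982.0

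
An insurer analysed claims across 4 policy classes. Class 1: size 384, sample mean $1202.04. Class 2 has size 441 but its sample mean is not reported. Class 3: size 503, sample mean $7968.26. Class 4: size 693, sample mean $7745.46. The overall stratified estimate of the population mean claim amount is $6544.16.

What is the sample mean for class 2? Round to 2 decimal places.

7683.73

N = 384 + 441 + 503 + 693 = 2021.
Overall total = μ·N = 6544.16·2021 = 13225747.36.
Subtract the known strata: 384·1202.04 + 503·7968.26 + 693·7745.46 = 9837221.92.
Remaining total for class 2: 13225747.36 − 9837221.92 = 3388525.44.
Divide by its size: 3388525.44 / 441 = 7683.7312... → 7683.73.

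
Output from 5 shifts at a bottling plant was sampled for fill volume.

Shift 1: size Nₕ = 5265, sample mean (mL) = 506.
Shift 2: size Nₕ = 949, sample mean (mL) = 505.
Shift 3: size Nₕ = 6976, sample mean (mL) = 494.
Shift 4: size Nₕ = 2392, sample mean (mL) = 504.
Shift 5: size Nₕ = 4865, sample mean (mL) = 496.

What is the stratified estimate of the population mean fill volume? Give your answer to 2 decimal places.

499.25

x̄_st = (Σ Nₕx̄ₕ) / (Σ Nₕ) = (5265·506 + 949·505 + 6976·494 + 2392·504 + 4865·496) / 20447
= 10208087 / 20447 = 499.2462... → 499.25.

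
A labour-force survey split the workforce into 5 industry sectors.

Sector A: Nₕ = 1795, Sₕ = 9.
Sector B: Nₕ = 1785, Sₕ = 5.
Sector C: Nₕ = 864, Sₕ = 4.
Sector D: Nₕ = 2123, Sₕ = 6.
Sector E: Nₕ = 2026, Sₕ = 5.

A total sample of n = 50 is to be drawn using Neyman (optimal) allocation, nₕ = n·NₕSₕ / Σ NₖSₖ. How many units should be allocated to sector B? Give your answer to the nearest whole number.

A: NₕSₕ = 1795·9 = 16155
B: NₕSₕ = 1785·5 = 8925
C: NₕSₕ = 864·4 = 3456
D: NₕSₕ = 2123·6 = 12738
E: NₕSₕ = 2026·5 = 10130
Σ NₕSₕ = 51404.
n_B = 50·8925/51404 = 8.681... → 9.

9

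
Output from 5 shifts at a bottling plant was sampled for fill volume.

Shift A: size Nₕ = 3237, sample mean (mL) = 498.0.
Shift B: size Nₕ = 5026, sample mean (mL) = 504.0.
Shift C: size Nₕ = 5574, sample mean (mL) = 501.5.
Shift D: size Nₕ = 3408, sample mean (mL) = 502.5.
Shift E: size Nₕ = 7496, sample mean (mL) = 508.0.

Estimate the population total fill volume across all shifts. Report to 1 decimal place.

12460979.0

Estimate total by summing Nₕ·x̄ₕ over strata.
3237·498.0 + 5026·504.0 + 5574·501.5 + 3408·502.5 + 7496·508.0 = 1612026 + 2533104 + 2795361 + 1712520 + 3807968 = 12460979.0.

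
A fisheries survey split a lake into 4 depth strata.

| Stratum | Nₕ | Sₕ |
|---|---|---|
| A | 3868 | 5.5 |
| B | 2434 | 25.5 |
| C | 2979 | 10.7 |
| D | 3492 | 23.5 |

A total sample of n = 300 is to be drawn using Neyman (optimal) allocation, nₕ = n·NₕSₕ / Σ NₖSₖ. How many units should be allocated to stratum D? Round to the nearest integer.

A: NₕSₕ = 3868·5.5 = 21274
B: NₕSₕ = 2434·25.5 = 62067
C: NₕSₕ = 2979·10.7 = 31875.3
D: NₕSₕ = 3492·23.5 = 82062
Σ NₕSₕ = 197278.3.
n_D = 300·82062/197278.3 = 124.791... → 125.

125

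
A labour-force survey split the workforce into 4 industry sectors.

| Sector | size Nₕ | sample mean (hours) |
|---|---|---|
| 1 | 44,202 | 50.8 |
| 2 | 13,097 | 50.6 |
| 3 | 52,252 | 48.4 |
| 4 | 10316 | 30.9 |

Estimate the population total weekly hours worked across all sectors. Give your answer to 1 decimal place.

1: 44202·50.8 = 2245461.6
2: 13097·50.6 = 662708.2
3: 52252·48.4 = 2528996.8
4: 10316·30.9 = 318764.4
τ̂ = Σ Nₕx̄ₕ = 5755931.0.

5755931.0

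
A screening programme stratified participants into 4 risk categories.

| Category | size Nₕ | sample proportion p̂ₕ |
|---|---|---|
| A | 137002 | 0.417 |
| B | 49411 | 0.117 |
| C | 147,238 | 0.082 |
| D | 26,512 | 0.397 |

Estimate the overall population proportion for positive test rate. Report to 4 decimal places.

0.2374

N = 137002 + 49411 + 147238 + 26512 = 360163.
Overall proportion = Σ (Nₕ/N)·p̂ₕ.
Σ Nₕp̂ₕ = 57129.834 + 5781.087 + 12073.516 + 10525.264 = 85509.701.
85509.701 / 360163 = 0.237419... → 0.2374.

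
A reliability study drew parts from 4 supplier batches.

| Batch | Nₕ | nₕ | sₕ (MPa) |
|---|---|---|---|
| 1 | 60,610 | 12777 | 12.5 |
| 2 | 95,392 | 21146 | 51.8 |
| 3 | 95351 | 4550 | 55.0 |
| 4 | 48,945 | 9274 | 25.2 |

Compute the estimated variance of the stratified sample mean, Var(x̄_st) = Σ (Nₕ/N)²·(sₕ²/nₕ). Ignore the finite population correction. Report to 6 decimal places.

0.082150

N = 300298; Wₕ = Nₕ/N.
batch 1: (60610/300298)²·12.5²/12777 = 0.000498167
batch 2: (95392/300298)²·51.8²/21146 = 0.012804137
batch 3: (95351/300298)²·55.0²/4550 = 0.067028516
batch 4: (48945/300298)²·25.2²/9274 = 0.001819055
Sum = 0.082149875 → 0.082150.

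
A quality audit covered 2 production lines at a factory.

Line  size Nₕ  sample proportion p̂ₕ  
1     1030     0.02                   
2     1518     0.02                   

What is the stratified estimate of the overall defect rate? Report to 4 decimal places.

Wₕ = Nₕ/N with N = 2548: 0.4042, 0.5958.
p̂_st = 0.4042·0.02 + 0.5958·0.02 ≈ 0.02 → 0.0200.

0.0200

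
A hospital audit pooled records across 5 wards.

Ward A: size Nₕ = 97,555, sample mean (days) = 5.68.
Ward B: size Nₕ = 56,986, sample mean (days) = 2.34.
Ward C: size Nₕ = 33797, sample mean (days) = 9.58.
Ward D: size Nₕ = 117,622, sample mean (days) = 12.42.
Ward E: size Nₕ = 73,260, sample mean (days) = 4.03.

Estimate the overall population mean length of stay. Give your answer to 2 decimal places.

7.30

N = 97555 + 56986 + 33797 + 117622 + 73260 = 379220.
The stratified mean weights each stratum mean by its population share Nₕ/N.
Σ Nₕx̄ₕ = 97555·5.68 + 56986·2.34 + 33797·9.58 + 117622·12.42 + 73260·4.03 = 554112.4 + 133347.24 + 323775.26 + 1460865.24 + 295237.8 = 2767337.94.
Divide by N: 2767337.94 / 379220 = 7.2974... → 7.30.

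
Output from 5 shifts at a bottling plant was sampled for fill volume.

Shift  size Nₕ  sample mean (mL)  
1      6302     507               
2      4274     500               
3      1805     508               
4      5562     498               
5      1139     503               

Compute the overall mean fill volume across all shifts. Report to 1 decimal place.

502.7

N = 19082; weights Wₕ = Nₕ/N = (0.3303, 0.2240, 0.0946, 0.2915, 0.0597).
x̄_st = Σ Wₕ·x̄ₕ = 0.3303·507 + 0.2240·500 + 0.0946·508 + 0.2915·498 + 0.0597·503 ≈ 502.665...
→ 502.7.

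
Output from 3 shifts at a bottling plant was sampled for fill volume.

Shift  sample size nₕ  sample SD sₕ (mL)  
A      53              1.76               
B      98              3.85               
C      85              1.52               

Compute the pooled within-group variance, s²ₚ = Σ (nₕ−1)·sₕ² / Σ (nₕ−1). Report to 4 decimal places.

7.6950

Degrees of freedom: 52 + 97 + 84 = 233.
Σ(nₕ−1)sₕ² = 52·3.0976 + 97·14.8225 + 84·2.3104 = 1792.9313.
s²ₚ = 1792.9313 / 233 = 7.694984... → 7.6950.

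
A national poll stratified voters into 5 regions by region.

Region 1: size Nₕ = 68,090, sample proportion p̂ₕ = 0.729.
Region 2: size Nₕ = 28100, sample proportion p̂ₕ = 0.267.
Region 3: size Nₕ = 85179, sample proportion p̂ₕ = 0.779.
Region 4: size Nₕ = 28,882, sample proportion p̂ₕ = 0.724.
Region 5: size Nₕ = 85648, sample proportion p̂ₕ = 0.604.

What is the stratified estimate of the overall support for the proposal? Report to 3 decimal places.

N = 68090 + 28100 + 85179 + 28882 + 85648 = 295899.
Overall proportion = Σ (Nₕ/N)·p̂ₕ.
Σ Nₕp̂ₕ = 49637.61 + 7502.7 + 66354.441 + 20910.568 + 51731.392 = 196136.711.
196136.711 / 295899 = 0.66285... → 0.663.

0.663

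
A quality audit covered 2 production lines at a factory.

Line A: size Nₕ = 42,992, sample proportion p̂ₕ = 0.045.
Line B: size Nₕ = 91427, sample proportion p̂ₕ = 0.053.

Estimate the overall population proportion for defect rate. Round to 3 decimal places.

0.050

Wₕ = Nₕ/N with N = 134419: 0.3198, 0.6802.
p̂_st = 0.3198·0.045 + 0.6802·0.053 ≈ 0.05044... → 0.050.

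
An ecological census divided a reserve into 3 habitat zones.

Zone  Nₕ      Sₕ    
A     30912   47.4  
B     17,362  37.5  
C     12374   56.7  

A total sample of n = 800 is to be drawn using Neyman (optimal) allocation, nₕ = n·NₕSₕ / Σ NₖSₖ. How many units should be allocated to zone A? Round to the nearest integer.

416

A: NₕSₕ = 30912·47.4 = 1465228.8
B: NₕSₕ = 17362·37.5 = 651075
C: NₕSₕ = 12374·56.7 = 701605.8
Σ NₕSₕ = 2817909.6.
n_A = 800·1465228.8/2817909.6 = 415.976... → 416.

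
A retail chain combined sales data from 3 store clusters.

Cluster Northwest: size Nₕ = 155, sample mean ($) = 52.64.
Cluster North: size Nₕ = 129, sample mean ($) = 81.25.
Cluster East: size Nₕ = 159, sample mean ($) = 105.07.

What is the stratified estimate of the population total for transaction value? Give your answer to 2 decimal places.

Northwest: 155·52.64 = 8159.2
North: 129·81.25 = 10481.25
East: 159·105.07 = 16706.13
τ̂ = Σ Nₕx̄ₕ = 35346.58.

35346.58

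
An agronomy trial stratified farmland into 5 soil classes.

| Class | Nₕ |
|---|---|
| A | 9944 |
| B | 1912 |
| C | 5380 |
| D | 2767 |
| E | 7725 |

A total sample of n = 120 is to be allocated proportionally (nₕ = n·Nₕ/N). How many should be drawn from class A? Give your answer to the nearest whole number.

N = 9944 + 1912 + 5380 + 2767 + 7725 = 27728.
n_A = 120·9944/27728 = 43.035... → 43.

43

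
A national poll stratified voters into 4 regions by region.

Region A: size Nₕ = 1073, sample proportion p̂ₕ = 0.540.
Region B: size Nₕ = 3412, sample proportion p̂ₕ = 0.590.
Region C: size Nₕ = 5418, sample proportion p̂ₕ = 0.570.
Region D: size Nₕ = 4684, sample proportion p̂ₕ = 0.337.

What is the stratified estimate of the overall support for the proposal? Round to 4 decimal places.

N = 1073 + 3412 + 5418 + 4684 = 14587.
Overall proportion = Σ (Nₕ/N)·p̂ₕ.
Σ Nₕp̂ₕ = 579.42 + 2013.08 + 3088.26 + 1578.508 = 7259.268.
7259.268 / 14587 = 0.497653... → 0.4977.

0.4977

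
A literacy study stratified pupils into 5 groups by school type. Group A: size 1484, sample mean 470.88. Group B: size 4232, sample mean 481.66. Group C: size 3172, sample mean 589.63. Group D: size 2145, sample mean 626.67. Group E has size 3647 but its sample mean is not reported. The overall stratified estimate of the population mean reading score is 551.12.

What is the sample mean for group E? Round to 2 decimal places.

586.44

N = 1484 + 4232 + 3172 + 2145 + 3647 = 14680.
Overall total = μ·N = 551.12·14680 = 8090441.6.
Subtract the known strata: 1484·470.88 + 4232·481.66 + 3172·589.63 + 2145·626.67 = 5951684.55.
Remaining total for group E: 8090441.6 − 5951684.55 = 2138757.05.
Divide by its size: 2138757.05 / 3647 = 586.4428... → 586.44.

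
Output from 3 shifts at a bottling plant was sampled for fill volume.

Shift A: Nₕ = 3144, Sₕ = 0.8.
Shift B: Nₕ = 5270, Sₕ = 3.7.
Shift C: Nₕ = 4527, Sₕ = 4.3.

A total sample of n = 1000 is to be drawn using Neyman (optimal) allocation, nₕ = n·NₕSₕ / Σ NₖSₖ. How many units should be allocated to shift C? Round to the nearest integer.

A: NₕSₕ = 3144·0.8 = 2515.2
B: NₕSₕ = 5270·3.7 = 19499
C: NₕSₕ = 4527·4.3 = 19466.1
Σ NₕSₕ = 41480.3.
n_C = 1000·19466.1/41480.3 = 469.285... → 469.

469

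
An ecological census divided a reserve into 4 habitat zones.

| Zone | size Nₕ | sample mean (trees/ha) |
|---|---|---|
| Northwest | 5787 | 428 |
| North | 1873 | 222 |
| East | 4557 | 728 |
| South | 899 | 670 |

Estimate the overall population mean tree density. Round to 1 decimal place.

N = 5787 + 1873 + 4557 + 899 = 13116.
The stratified mean weights each stratum mean by its population share Nₕ/N.
Σ Nₕx̄ₕ = 5787·428 + 1873·222 + 4557·728 + 899·670 = 2476836 + 415806 + 3317496 + 602330 = 6812468.
Divide by N: 6812468 / 13116 = 519.401... → 519.4.

519.4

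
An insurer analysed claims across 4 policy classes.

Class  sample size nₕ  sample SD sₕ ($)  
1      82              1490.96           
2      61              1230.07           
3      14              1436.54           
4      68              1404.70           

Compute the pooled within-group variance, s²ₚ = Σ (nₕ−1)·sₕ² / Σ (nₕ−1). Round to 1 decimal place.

1: (82−1)·1490.96² = 81·2222961.7216 = 180059899.4496
2: (61−1)·1230.07² = 60·1513072.2049 = 90784332.294
3: (14−1)·1436.54² = 13·2063647.1716 = 26827413.2308
4: (68−1)·1404.70² = 67·1973182.09 = 132203200.03
Numerator = 429874845.0044; denominator = Σ(nₕ−1) = 221.
s²ₚ = 429874845.0044/221 = 1945135.045... → 1945135.0.

1945135.0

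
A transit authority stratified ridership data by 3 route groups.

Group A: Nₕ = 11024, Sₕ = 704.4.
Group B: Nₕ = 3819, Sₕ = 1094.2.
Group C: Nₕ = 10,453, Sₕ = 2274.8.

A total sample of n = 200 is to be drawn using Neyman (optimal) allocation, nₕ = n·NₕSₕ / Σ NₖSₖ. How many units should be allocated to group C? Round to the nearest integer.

133

Σ NₕSₕ = 11024·704.4 + 3819·1094.2 + 10453·2274.8 = 35722539.8.
Share for C: 23778484.4/35722539.8 = 0.66564.
n_C = 200 × 0.66564 = 133.129... → 133.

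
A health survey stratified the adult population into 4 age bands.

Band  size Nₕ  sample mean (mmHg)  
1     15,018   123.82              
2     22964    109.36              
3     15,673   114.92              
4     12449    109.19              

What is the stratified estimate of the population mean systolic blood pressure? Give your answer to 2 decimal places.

113.93

N = 66104; weights Wₕ = Nₕ/N = (0.2272, 0.3474, 0.2371, 0.1883).
x̄_st = Σ Wₕ·x̄ₕ = 0.2272·123.82 + 0.3474·109.36 + 0.2371·114.92 + 0.1883·109.19 ≈ 113.9314...
→ 113.93.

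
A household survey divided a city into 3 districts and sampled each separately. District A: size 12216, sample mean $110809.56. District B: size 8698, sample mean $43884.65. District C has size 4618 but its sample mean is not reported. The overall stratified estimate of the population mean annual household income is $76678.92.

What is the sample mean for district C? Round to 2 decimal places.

Σ Nₕx̄ₕ = N·μ, so 4618·x̄_C = 25532·76678.92 − (12216·110809.56 + 8698·43884.65).
= 1957766185.44 − 1735358270.66 = 222407914.78.
x̄_C = 222407914.78 / 4618 = 48161.0903... → 48161.09.

48161.09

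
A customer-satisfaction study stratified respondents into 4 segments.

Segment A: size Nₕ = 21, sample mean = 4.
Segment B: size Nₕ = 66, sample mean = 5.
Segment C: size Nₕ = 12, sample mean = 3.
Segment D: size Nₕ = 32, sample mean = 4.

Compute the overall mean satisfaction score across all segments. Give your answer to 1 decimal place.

4.4

N = 21 + 66 + 12 + 32 = 131.
Overall mean = Σ (Nₕ/N)·x̄ₕ — weight by population share, not a simple average.
Σ Nₕx̄ₕ = 21·4 + 66·5 + 12·3 + 32·4 = 84 + 330 + 36 + 128 = 578.
Divide by N: 578 / 131 = 4.412... → 4.4.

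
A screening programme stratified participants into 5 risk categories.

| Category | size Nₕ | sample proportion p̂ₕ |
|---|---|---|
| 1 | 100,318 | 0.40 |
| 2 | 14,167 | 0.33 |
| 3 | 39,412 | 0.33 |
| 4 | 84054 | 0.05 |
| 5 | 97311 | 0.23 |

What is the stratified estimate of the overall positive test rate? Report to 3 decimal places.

0.252

Wₕ = Nₕ/N with N = 335262: 0.2992, 0.0423, 0.1176, 0.2507, 0.2903.
p̂_st = 0.2992·0.40 + 0.0423·0.33 + 0.1176·0.33 + 0.2507·0.05 + 0.2903·0.23 ≈ 0.25172... → 0.252.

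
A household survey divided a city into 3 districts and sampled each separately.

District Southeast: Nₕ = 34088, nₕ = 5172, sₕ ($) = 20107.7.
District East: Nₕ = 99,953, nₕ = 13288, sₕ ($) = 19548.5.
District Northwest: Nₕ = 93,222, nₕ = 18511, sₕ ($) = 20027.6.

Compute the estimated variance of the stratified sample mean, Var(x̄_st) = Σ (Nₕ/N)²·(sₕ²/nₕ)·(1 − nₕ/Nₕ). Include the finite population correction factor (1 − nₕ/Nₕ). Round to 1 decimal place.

N = 227263. Term for each stratum: Wₕ²sₕ²/nₕ·(1−nₕ/Nₕ).
Var(x̄_st) = 1491.9303 + 4823.3565 + 2921.9544 = 9237.2412 → 9237.2.

9237.2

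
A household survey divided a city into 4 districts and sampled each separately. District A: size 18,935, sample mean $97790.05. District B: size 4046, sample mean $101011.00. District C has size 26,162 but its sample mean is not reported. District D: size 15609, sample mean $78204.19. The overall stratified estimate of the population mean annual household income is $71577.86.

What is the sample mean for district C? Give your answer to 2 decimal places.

44101.19

Σ Nₕx̄ₕ = N·μ, so 26162·x̄_C = 64752·71577.86 − (18935·97790.05 + 4046·101011.00 + 15609·78204.19).
= 4634809590.72 − 3481034304.46 = 1153775286.26.
x̄_C = 1153775286.26 / 26162 = 44101.1882... → 44101.19.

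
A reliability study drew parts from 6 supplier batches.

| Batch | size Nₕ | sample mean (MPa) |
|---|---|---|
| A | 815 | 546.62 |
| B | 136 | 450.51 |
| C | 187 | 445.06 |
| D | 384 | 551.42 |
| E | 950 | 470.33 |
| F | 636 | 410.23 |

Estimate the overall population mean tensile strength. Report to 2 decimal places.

x̄_st = (Σ Nₕx̄ₕ) / (Σ Nₕ) = (815·546.62 + 136·450.51 + 187·445.06 + 384·551.42 + 950·470.33 + 636·410.23) / 3108
= 1509455.94 / 3108 = 485.6679... → 485.67.

485.67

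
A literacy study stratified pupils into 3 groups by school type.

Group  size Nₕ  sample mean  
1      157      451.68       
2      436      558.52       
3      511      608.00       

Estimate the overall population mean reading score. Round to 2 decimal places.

N = 157 + 436 + 511 = 1104.
The stratified mean weights each stratum mean by its population share Nₕ/N.
Σ Nₕx̄ₕ = 157·451.68 + 436·558.52 + 511·608.00 = 70913.76 + 243514.72 + 310688 = 625116.48.
Divide by N: 625116.48 / 1104 = 566.2287... → 566.23.

566.23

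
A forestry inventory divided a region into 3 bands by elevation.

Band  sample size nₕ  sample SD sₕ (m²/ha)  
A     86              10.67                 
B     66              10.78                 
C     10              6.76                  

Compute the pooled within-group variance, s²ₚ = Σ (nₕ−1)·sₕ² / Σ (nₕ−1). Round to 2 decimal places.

Degrees of freedom: 85 + 65 + 9 = 159.
Σ(nₕ−1)sₕ² = 85·113.8489 + 65·116.2084 + 9·45.6976 = 17641.9809.
s²ₚ = 17641.9809 / 159 = 110.9559... → 110.96.

110.96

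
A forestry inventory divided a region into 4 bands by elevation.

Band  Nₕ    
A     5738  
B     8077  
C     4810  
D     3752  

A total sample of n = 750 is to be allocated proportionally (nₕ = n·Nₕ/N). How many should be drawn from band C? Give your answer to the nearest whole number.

Share of band C = 4810/22377 = 0.21495.
Allocate 750 × 0.21495 = 161.215... → 161.

161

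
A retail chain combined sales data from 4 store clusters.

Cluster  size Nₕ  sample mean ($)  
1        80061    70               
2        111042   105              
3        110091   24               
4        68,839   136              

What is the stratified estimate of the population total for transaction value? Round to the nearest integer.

29267968

1: 80061·70 = 5604270
2: 111042·105 = 11659410
3: 110091·24 = 2642184
4: 68839·136 = 9362104
τ̂ = Σ Nₕx̄ₕ = 29267968.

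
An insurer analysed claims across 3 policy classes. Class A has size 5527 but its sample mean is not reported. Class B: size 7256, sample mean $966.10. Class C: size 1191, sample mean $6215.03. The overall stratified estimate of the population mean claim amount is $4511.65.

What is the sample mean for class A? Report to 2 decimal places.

8799.29

Σ Nₕx̄ₕ = N·μ, so 5527·x̄_A = 13974·4511.65 − (7256·966.10 + 1191·6215.03).
= 63045797.1 − 14412122.33 = 48633674.77.
x̄_A = 48633674.77 / 5527 = 8799.2898... → 8799.29.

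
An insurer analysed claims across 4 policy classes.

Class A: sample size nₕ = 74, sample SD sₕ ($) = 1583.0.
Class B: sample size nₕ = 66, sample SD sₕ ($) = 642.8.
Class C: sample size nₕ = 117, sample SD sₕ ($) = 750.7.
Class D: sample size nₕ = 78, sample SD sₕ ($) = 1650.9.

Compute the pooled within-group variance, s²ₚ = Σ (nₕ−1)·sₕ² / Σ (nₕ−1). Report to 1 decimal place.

1465318.7

Degrees of freedom: 73 + 65 + 116 + 77 = 331.
Σ(nₕ−1)sₕ² = 73·2505889 + 65·413191.84 + 116·563550.49 + 77·2725470.81 = 485020475.81.
s²ₚ = 485020475.81 / 331 = 1465318.658... → 1465318.7.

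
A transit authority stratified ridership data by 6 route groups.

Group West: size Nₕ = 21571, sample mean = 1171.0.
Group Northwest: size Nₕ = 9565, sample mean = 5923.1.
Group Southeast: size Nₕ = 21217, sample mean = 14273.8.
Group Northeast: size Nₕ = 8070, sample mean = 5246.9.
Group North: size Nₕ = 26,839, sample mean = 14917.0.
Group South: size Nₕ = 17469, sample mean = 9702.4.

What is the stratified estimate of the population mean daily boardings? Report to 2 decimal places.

N = 21571 + 9565 + 21217 + 8070 + 26839 + 17469 = 104731.
The stratified mean weights each stratum mean by its population share Nₕ/N.
Σ Nₕx̄ₕ = 21571·1171.0 + 9565·5923.1 + 21217·14273.8 + 8070·5246.9 + 26839·14917.0 + 17469·9702.4 = 25259641 + 56654451.5 + 302847214.6 + 42342483 + 400357363 + 169491225.6 = 996952378.7.
Divide by N: 996952378.7 / 104731 = 9519.1718... → 9519.17.

9519.17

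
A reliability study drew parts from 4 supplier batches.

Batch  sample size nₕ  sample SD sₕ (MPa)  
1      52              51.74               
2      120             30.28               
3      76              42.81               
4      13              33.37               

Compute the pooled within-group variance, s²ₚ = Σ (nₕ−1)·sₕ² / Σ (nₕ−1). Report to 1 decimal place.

1542.6

1: (52−1)·51.74² = 51·2677.0276 = 136528.4076
2: (120−1)·30.28² = 119·916.8784 = 109108.5296
3: (76−1)·42.81² = 75·1832.6961 = 137452.2075
4: (13−1)·33.37² = 12·1113.5569 = 13362.6828
Numerator = 396451.8275; denominator = Σ(nₕ−1) = 257.
s²ₚ = 396451.8275/257 = 1542.614... → 1542.6.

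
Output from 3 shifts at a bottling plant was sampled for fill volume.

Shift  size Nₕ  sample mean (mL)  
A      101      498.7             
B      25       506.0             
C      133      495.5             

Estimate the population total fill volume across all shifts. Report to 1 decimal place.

Population total = Σ Nₕ·x̄ₕ (each stratum's size times its mean).
101·498.7 + 25·506.0 + 133·495.5 = 50368.7 + 12650 + 65901.5 = 128920.2.

128920.2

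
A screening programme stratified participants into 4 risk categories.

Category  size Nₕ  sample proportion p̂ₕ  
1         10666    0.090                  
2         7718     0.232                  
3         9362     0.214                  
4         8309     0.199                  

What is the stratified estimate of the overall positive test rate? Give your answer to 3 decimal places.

0.178

N = 10666 + 7718 + 9362 + 8309 = 36055.
Overall proportion = Σ (Nₕ/N)·p̂ₕ.
Σ Nₕp̂ₕ = 959.94 + 1790.576 + 2003.468 + 1653.491 = 6407.475.
6407.475 / 36055 = 0.17771... → 0.178.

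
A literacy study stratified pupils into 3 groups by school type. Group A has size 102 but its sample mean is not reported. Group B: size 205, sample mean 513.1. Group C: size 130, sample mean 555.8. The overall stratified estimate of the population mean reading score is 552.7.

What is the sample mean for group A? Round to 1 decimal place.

N = 102 + 205 + 130 = 437.
Overall total = μ·N = 552.7·437 = 241529.9.
Subtract the known strata: 205·513.1 + 130·555.8 = 177439.5.
Remaining total for group A: 241529.9 − 177439.5 = 64090.4.
Divide by its size: 64090.4 / 102 = 628.337... → 628.3.

628.3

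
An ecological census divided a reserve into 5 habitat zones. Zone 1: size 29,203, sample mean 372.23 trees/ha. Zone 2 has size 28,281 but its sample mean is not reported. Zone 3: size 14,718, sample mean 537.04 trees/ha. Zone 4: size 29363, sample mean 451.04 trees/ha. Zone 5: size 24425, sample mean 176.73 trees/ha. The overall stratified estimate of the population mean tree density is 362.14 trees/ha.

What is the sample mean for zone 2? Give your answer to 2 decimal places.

N = 29203 + 28281 + 14718 + 29363 + 24425 = 125990.
Overall total = μ·N = 362.14·125990 = 45626018.6.
Subtract the known strata: 29203·372.23 + 14718·537.04 + 29363·451.04 + 24425·176.73 = 36334905.18.
Remaining total for zone 2: 45626018.6 − 36334905.18 = 9291113.42.
Divide by its size: 9291113.42 / 28281 = 328.5285... → 328.53.

328.53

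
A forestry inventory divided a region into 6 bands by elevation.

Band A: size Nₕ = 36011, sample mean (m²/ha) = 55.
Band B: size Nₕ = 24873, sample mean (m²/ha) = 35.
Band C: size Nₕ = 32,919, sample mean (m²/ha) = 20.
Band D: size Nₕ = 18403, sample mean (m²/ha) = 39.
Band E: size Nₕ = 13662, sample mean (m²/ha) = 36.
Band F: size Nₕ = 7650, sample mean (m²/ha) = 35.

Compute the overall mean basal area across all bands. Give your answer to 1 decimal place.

N = 36011 + 24873 + 32919 + 18403 + 13662 + 7650 = 133518.
Weight each subgroup mean by Nₕ/N and sum.
Σ Nₕx̄ₕ = 36011·55 + 24873·35 + 32919·20 + 18403·39 + 13662·36 + 7650·35 = 1980605 + 870555 + 658380 + 717717 + 491832 + 267750 = 4986839.
Divide by N: 4986839 / 133518 = 37.350... → 37.3.

37.3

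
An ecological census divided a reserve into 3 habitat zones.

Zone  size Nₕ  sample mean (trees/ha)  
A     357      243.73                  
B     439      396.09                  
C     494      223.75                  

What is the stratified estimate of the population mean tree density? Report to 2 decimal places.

287.93

x̄_st = (Σ Nₕx̄ₕ) / (Σ Nₕ) = (357·243.73 + 439·396.09 + 494·223.75) / 1290
= 371427.62 / 1290 = 287.9284... → 287.93.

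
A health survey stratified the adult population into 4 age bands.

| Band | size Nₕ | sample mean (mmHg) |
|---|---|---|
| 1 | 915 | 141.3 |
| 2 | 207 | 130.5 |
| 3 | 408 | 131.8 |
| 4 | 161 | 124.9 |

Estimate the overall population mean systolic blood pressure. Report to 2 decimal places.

N = 1691; weights Wₕ = Nₕ/N = (0.5411, 0.1224, 0.2413, 0.0952).
x̄_st = Σ Wₕ·x̄ₕ = 0.5411·141.3 + 0.1224·130.5 + 0.2413·131.8 + 0.0952·124.9 ≈ 136.1244...
→ 136.12.

136.12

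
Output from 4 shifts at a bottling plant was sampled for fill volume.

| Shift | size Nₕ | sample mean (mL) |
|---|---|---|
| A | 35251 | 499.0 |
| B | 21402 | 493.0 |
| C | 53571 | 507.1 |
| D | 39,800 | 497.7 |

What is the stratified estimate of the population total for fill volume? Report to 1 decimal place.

Population total = Σ Nₕ·x̄ₕ (each stratum's size times its mean).
35251·499.0 + 21402·493.0 + 53571·507.1 + 39800·497.7 = 17590249 + 10551186 + 27165854.1 + 19808460 = 75115749.1.

75115749.1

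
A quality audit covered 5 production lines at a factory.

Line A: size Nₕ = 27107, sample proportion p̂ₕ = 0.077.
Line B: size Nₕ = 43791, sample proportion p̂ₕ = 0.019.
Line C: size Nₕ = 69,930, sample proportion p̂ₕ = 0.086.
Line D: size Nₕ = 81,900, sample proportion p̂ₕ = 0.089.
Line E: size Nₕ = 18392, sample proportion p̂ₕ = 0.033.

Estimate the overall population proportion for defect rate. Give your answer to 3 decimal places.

0.070

Wₕ = Nₕ/N with N = 241120: 0.1124, 0.1816, 0.2900, 0.3397, 0.0763.
p̂_st = 0.1124·0.077 + 0.1816·0.019 + 0.2900·0.086 + 0.3397·0.089 + 0.0763·0.033 ≈ 0.06980... → 0.070.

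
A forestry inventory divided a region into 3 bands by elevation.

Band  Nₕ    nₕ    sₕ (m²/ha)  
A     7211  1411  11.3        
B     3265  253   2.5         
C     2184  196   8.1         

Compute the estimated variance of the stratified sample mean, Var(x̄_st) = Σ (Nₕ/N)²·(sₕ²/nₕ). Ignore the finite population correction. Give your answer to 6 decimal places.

0.040965

N = 12660; Wₕ = Nₕ/N.
band A: (7211/12660)²·11.3²/1411 = 0.029359824
band B: (3265/12660)²·2.5²/253 = 0.001643079
band C: (2184/12660)²·8.1²/196 = 0.009962121
Sum = 0.040965025 → 0.040965.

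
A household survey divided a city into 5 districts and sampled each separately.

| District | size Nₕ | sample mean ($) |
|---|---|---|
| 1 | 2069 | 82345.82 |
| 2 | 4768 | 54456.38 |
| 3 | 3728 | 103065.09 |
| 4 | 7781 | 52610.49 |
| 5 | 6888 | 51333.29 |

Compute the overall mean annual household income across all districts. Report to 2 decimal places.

62502.74

x̄_st = (Σ Nₕx̄ₕ) / (Σ Nₕ) = (2069·82345.82 + 4768·54456.38 + 3728·103065.09 + 7781·52610.49 + 6888·51333.29) / 25234
= 1577194101.15 / 25234 = 62502.7384... → 62502.74.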